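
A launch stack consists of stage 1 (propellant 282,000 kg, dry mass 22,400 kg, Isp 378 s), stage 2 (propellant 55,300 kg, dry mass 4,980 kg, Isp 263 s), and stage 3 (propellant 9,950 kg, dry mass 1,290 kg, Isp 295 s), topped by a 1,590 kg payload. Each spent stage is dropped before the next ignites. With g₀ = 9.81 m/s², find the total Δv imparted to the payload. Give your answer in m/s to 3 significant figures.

Ignition mass of stage 1 = 282,000+22,400 + 55,300+4,980 + 9,950+1,290 + 1,590 = 377,510 kg.
Stage 1: m₀ = 377,510 kg, m_f = 377,510 − 282,000 = 95,510 kg; Δv = 378×9.81×ln(3.953) = 3708.2×1.3744 ≈ 5096 m/s.
Stage 2: m₀ = 73,110 kg, m_f = 73,110 − 55,300 = 17,810 kg; Δv = 263×9.81×ln(4.105) = 2580.0×1.4122 ≈ 3644 m/s.
Stage 3: m₀ = 12,830 kg, m_f = 12,830 − 9,950 = 2,880 kg; Δv = 295×9.81×ln(4.455) = 2894.0×1.4940 ≈ 4324 m/s.
Total Δv = 5096 + 3644 + 4324 = 13064 m/s.

Δv ≈ 13100 m/s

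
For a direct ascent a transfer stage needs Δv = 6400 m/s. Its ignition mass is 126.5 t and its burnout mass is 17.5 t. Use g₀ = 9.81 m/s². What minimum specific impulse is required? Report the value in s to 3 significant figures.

ln(m₀/m_f) = ln(126500/17500) = ln(7.229) = 1.9780.
Using Δv = v_e ln(m₀/m_f): v_e = Δv / ln(m₀/m_f) = 6400 / 1.9780 = 3235.5 m/s.
Isp = v_e / g₀ = 3235.5 / 9.81 = 329.8 s.

Isp ≈ 330 s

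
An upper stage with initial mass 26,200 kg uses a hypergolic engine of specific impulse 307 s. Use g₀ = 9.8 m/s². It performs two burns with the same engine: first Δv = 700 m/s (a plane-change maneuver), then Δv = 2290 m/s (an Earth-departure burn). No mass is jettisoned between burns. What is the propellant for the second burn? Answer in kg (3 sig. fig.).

v_e = Isp · g₀ = 307 × 9.8 = 3008.6 m/s.
After the first burn: m = 26200 × exp(−700/3008.6) = 26200 × 0.79242 = 20,761.4 kg.
After the second burn: m = 20,761.4 × exp(−2290/3008.6) = 20,761.4 × 0.46713 = 9,698.27 kg.
Second-burn propellant = 20,761.4 − 9,698.27 = 11,063.13 kg.

propellant for the second burn ≈ 11100 kg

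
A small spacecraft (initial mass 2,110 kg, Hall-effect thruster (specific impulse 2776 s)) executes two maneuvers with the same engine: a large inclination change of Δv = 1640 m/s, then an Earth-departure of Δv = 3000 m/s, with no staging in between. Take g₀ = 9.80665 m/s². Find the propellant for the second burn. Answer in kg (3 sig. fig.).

propellant for the second burn ≈ 207 kg

v_e = Isp · g₀ = 2776 × 9.80665 = 27223.3 m/s.
After the first burn: m = 2110 × exp(−1640/27223.3) = 2110 × 0.94154 = 1,986.65 kg.
After the second burn: m = 1,986.65 × exp(−3000/27223.3) = 1,986.65 × 0.89566 = 1,779.36 kg.
Second-burn propellant = 1,986.65 − 1,779.36 = 207.29 kg.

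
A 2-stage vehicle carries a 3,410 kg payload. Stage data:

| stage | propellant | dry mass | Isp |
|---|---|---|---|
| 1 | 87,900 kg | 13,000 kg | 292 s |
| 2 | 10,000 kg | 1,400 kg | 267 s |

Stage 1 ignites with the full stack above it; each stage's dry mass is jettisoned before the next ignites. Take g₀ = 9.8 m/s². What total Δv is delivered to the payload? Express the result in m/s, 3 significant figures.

Ignition mass of stage 1 = 87,900+13,000 + 10,000+1,400 + 3,410 = 115,710 kg.
Stage 1: m₀ = 115,710 kg, m_f = 115,710 − 87,900 = 27,810 kg; Δv = 292×9.8×ln(4.161) = 2861.6×1.4257 ≈ 4080 m/s.
Stage 2: m₀ = 14,810 kg, m_f = 14,810 − 10,000 = 4,810 kg; Δv = 267×9.8×ln(3.079) = 2616.6×1.1246 ≈ 2943 m/s.
Total Δv = 4080 + 2943 = 7023 m/s.

Δv ≈ 7020 m/s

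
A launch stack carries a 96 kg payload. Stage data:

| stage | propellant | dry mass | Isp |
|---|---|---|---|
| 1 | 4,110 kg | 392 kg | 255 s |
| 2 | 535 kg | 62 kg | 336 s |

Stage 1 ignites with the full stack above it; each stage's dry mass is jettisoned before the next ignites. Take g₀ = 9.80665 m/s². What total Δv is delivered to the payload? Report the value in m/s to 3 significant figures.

Ignition mass of stage 1 = 4,110+392 + 535+62 + 96 = 5,195 kg.
Stage 1: m₀ = 5,195 kg, m_f = 5,195 − 4,110 = 1,085 kg; Δv = 255×9.80665×ln(4.788) = 2500.7×1.5661 ≈ 3916 m/s.
Stage 2: m₀ = 693 kg, m_f = 693 − 535 = 158 kg; Δv = 336×9.80665×ln(4.386) = 3295.0×1.4784 ≈ 4871 m/s.
Total Δv = 3916 + 4871 = 8787 m/s.

Δv ≈ 8790 m/s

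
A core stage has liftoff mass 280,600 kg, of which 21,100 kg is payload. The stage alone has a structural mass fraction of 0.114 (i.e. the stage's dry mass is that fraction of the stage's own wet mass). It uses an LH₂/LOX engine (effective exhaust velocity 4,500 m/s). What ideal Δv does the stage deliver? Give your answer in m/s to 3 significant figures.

Δv ≈ 7700 m/s

Stage wet mass = m₀ − payload = 280,600 − 21,100 = 259,500 kg.
Stage dry mass = ε × stage wet mass = 0.114 × 259,500 = 29,583 kg.
Burnout mass m_f = stage dry + payload = 29,583 + 21,100 = 50,683 kg.
By the Tsiolkovsky rocket equation, Δv = v_e · ln(280,600/50,683) = 4500.0 × ln(5.536) = 4500.0 × 1.7113 ≈ 7701 m/s.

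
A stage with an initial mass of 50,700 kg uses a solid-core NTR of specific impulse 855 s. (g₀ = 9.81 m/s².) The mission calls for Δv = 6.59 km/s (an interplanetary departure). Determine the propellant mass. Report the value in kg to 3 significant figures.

v_e = Isp · g₀ = 855 × 9.81 = 8387.6 m/s.
Using Δv = v_e ln(m₀/m_f): m₀/m_f = exp(Δv / v_e) = exp(6590 / 8387.6) = exp(0.7857) = 2.1939.
m_f = 50,700 / 2.1939 = 23,109.5 kg, so propellant = m₀ − m_f = 50,700 − 23,109.5 = 27,590.5 kg.

propellant mass ≈ 27600 kg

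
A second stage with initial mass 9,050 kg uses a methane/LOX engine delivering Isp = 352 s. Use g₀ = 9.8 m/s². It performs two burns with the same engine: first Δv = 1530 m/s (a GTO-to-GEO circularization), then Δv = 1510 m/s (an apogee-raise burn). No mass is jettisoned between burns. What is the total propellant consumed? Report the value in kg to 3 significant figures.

v_e = Isp · g₀ = 352 × 9.8 = 3449.6 m/s.
After the first burn: m = 9050 × exp(−1530/3449.6) = 9050 × 0.64177 = 5,808.02 kg.
After the second burn: m = 5,808.02 × exp(−1510/3449.6) = 5,808.02 × 0.64550 = 3,749.08 kg.
Total propellant = m₀ − m_final = 9050 − 3,749.08 = 5,300.92 kg.

total propellant consumed ≈ 5300 kg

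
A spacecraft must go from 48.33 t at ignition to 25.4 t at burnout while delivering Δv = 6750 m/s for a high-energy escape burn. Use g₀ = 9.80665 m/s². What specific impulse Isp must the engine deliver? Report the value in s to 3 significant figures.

ln(m₀/m_f) = ln(48330/25400) = ln(1.903) = 0.6433.
Rocket equation: v_e = Δv / ln(m₀/m_f) = 6750 / 0.6433 = 10492.7 m/s.
Isp = v_e / g₀ = 10492.7 / 9.80665 = 1070.0 s.

Isp ≈ 1070 s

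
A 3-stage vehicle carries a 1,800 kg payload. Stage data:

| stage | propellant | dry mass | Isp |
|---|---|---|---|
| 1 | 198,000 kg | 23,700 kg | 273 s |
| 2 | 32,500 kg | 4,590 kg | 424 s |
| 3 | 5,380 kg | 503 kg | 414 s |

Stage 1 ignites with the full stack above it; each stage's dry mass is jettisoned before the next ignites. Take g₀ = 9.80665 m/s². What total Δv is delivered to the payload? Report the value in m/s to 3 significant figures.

Ignition mass of stage 1 = 198,000+23,700 + 32,500+4,590 + 5,380+503 + 1,800 = 266,473 kg.
Stage 1: m₀ = 266,473 kg, m_f = 266,473 − 198,000 = 68,473 kg; Δv = 273×9.80665×ln(3.892) = 2677.2×1.3588 ≈ 3638 m/s.
Stage 2: m₀ = 44,773 kg, m_f = 44,773 − 32,500 = 12,273 kg; Δv = 424×9.80665×ln(3.648) = 4158.0×1.2942 ≈ 5381 m/s.
Stage 3: m₀ = 7,683 kg, m_f = 7,683 − 5,380 = 2,303 kg; Δv = 414×9.80665×ln(3.336) = 4060.0×1.2048 ≈ 4891 m/s.
Total Δv = 3638 + 5381 + 4891 = 13910 m/s.

Δv ≈ 13900 m/s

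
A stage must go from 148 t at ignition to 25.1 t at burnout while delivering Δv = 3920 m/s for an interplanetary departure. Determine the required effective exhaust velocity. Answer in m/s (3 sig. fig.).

ln(m₀/m_f) = ln(148000/25100) = ln(5.896) = 1.7743.
v_e = Δv / ln(m₀/m_f) = 3920 / 1.7743 = 2209.3 m/s.

v_e ≈ 2210 m/s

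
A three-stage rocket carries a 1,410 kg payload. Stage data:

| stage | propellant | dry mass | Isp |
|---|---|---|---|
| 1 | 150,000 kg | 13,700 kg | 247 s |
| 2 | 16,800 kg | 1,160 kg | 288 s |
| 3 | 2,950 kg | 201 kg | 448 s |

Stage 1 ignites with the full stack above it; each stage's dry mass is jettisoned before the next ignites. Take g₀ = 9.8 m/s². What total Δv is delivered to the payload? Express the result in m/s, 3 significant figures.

Ignition mass of stage 1 = 150,000+13,700 + 16,800+1,160 + 2,950+201 + 1,410 = 186,221 kg.
Stage 1: m₀ = 186,221 kg, m_f = 186,221 − 150,000 = 36,221 kg; Δv = 247×9.8×ln(5.141) = 2420.6×1.6373 ≈ 3963 m/s.
Stage 2: m₀ = 22,521 kg, m_f = 22,521 − 16,800 = 5,721 kg; Δv = 288×9.8×ln(3.937) = 2822.4×1.3703 ≈ 3868 m/s.
Stage 3: m₀ = 4,561 kg, m_f = 4,561 − 2,950 = 1,611 kg; Δv = 448×9.8×ln(2.831) = 4390.4×1.0407 ≈ 4569 m/s.
Total Δv = 3963 + 3868 + 4569 = 12400 m/s.

Δv ≈ 12400 m/s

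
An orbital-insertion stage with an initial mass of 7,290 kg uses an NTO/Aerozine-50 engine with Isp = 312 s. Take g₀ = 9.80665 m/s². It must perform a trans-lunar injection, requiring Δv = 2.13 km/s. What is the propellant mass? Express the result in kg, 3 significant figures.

v_e = Isp · g₀ = 312 × 9.80665 = 3059.7 m/s.
m₀/m_f = exp(Δv / v_e) = exp(2130 / 3059.7) = exp(0.6962) = 2.0060.
m_f = 7,290 / 2.0060 = 3,634.1 kg, so propellant = m₀ − m_f = 7,290 − 3,634.1 = 3,655.9 kg.

propellant mass ≈ 3660 kg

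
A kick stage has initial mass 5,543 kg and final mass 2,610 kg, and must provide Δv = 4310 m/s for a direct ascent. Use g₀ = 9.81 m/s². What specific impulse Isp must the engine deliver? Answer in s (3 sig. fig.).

Isp ≈ 583 s

ln(m₀/m_f) = ln(5543/2610) = ln(2.124) = 0.7532.
By the Tsiolkovsky rocket equation, v_e = Δv / ln(m₀/m_f) = 4310 / 0.7532 = 5722.4 m/s.
Isp = v_e / g₀ = 5722.4 / 9.81 = 583.3 s.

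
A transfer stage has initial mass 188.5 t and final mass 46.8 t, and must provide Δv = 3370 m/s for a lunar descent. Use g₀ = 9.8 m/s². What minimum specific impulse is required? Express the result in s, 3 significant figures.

ln(m₀/m_f) = ln(188500/46800) = ln(4.028) = 1.3932.
v_e = Δv / ln(m₀/m_f) = 3370 / 1.3932 = 2418.9 m/s.
Isp = v_e / g₀ = 2418.9 / 9.8 = 246.8 s.

Isp ≈ 247 s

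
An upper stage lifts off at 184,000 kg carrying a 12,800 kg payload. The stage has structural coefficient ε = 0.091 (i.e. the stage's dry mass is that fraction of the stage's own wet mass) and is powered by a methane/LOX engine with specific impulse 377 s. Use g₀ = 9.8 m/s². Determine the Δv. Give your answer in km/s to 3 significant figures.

Stage wet mass = m₀ − payload = 184,000 − 12,800 = 171,200 kg.
Stage dry mass = ε × stage wet mass = 0.091 × 171,200 = 15,579.2 kg.
Burnout mass m_f = stage dry + payload = 15,579.2 + 12,800 = 28,379.2 kg.
v_e = Isp · g₀ = 377 × 9.8 = 3694.6 m/s.
From the ideal rocket equation, Δv = v_e · ln(184,000/28,379.2) = 3694.6 × ln(6.484) = 3694.6 × 1.8693 ≈ 6906 m/s.

Δv ≈ 6.91 km/s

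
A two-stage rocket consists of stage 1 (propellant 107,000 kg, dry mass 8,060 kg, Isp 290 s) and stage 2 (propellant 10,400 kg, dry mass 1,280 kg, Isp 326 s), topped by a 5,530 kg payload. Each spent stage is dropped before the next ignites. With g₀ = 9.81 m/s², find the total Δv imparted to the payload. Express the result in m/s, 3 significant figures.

Δv ≈ 7670 m/s

Ignition mass of stage 1 = 107,000+8,060 + 10,400+1,280 + 5,530 = 132,270 kg.
Stage 1: m₀ = 132,270 kg, m_f = 132,270 − 107,000 = 25,270 kg; Δv = 290×9.81×ln(5.234) = 2844.9×1.6552 ≈ 4709 m/s.
Stage 2: m₀ = 17,210 kg, m_f = 17,210 − 10,400 = 6,810 kg; Δv = 326×9.81×ln(2.527) = 3198.1×0.9271 ≈ 2965 m/s.
Total Δv = 4709 + 2965 = 7674 m/s.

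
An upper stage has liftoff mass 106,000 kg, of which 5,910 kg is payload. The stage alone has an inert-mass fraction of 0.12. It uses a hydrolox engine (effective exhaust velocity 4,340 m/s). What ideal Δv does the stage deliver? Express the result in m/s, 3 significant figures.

Δv ≈ 7710 m/s

Stage wet mass = m₀ − payload = 106,000 − 5,910 = 100,090 kg.
Stage dry mass = ε × stage wet mass = 0.12 × 100,090 = 12,010.8 kg.
Burnout mass m_f = stage dry + payload = 12,010.8 + 5,910 = 17,920.8 kg.
By the Tsiolkovsky rocket equation, Δv = v_e · ln(106,000/17,920.8) = 4340.0 × ln(5.915) = 4340.0 × 1.7775 ≈ 7714 m/s.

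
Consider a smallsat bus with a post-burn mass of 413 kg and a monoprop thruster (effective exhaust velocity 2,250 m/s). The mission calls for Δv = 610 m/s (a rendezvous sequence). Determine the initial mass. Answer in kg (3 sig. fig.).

m₀/m_f = exp(Δv / v_e) = exp(610 / 2250.0) = exp(0.2711) = 1.3114.
m₀ = m_f × 1.3114 = 413 × 1.3114 = 541.608 kg.

initial mass ≈ 542 kg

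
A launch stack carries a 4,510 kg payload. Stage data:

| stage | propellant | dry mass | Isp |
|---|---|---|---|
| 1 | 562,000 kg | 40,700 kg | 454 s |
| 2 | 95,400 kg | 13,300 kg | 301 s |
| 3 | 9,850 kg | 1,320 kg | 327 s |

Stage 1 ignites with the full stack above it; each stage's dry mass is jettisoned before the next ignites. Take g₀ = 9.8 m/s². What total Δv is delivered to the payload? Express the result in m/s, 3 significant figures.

Δv ≈ 14100 m/s

Ignition mass of stage 1 = 562,000+40,700 + 95,400+13,300 + 9,850+1,320 + 4,510 = 727,080 kg.
Stage 1: m₀ = 727,080 kg, m_f = 727,080 − 562,000 = 165,080 kg; Δv = 454×9.8×ln(4.404) = 4449.2×1.4826 ≈ 6596 m/s.
Stage 2: m₀ = 124,380 kg, m_f = 124,380 − 95,400 = 28,980 kg; Δv = 301×9.8×ln(4.292) = 2949.8×1.4567 ≈ 4297 m/s.
Stage 3: m₀ = 15,680 kg, m_f = 15,680 − 9,850 = 5,830 kg; Δv = 327×9.8×ln(2.69) = 3204.6×0.9894 ≈ 3171 m/s.
Total Δv = 6596 + 4297 + 3171 = 14064 m/s.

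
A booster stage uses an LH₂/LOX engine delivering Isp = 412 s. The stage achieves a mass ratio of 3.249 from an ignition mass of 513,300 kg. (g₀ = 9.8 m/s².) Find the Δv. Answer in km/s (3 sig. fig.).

v_e = Isp · g₀ = 412 × 9.8 = 4037.6 m/s.
Rocket equation: Δv = v_e · ln(3.249) = 4037.6 × 1.1783 ≈ 4757.7 m/s.

Δv ≈ 4.76 km/s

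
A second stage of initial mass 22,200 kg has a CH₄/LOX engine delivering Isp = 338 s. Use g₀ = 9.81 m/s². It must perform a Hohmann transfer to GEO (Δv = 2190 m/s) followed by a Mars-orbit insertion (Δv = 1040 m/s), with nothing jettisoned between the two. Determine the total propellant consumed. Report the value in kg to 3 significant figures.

total propellant consumed ≈ 13800 kg

v_e = Isp · g₀ = 338 × 9.81 = 3315.8 m/s.
After the first burn: m = 22200 × exp(−2190/3315.8) = 22200 × 0.51660 = 11,468.5 kg.
After the second burn: m = 11,468.5 × exp(−1040/3315.8) = 11,468.5 × 0.73077 = 8,380.84 kg.
Total propellant = m₀ − m_final = 22200 − 8,380.84 = 13,819.16 kg.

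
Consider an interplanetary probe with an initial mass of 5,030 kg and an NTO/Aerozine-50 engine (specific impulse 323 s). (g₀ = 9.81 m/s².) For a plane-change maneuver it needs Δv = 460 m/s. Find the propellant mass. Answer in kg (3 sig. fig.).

propellant mass ≈ 680 kg

v_e = Isp · g₀ = 323 × 9.81 = 3168.6 m/s.
m₀/m_f = exp(Δv / v_e) = exp(460 / 3168.6) = exp(0.1452) = 1.1562.
m_f = 5,030 / 1.1562 = 4,350.46 kg, so propellant = m₀ − m_f = 5,030 − 4,350.46 = 679.54 kg.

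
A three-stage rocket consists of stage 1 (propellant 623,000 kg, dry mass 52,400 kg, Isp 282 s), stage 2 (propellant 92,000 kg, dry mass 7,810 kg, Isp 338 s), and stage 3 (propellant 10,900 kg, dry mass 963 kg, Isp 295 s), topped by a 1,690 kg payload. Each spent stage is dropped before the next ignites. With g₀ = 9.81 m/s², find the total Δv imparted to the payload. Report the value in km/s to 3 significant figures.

Ignition mass of stage 1 = 623,000+52,400 + 92,000+7,810 + 10,900+963 + 1,690 = 788,763 kg.
Stage 1: m₀ = 788,763 kg, m_f = 788,763 − 623,000 = 165,763 kg; Δv = 282×9.81×ln(4.758) = 2766.4×1.5599 ≈ 4315 m/s.
Stage 2: m₀ = 113,363 kg, m_f = 113,363 − 92,000 = 21,363 kg; Δv = 338×9.81×ln(5.307) = 3315.8×1.6689 ≈ 5534 m/s.
Stage 3: m₀ = 13,553 kg, m_f = 13,553 − 10,900 = 2,653 kg; Δv = 295×9.81×ln(5.109) = 2894.0×1.6309 ≈ 4720 m/s.
Total Δv = 4315 + 5534 + 4720 = 14569 m/s.

Δv ≈ 14.6 km/s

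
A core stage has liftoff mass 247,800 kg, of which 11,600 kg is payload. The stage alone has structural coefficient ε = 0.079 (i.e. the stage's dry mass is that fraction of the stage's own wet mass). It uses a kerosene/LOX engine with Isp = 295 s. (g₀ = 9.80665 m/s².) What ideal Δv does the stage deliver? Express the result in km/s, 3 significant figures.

Stage wet mass = m₀ − payload = 247,800 − 11,600 = 236,200 kg.
Stage dry mass = ε × stage wet mass = 0.079 × 236,200 = 18,659.8 kg.
Burnout mass m_f = stage dry + payload = 18,659.8 + 11,600 = 30,259.8 kg.
v_e = Isp · g₀ = 295 × 9.80665 = 2893.0 m/s.
Using Δv = v_e ln(m₀/m_f): Δv = v_e · ln(247,800/30,259.8) = 2893.0 × ln(8.189) = 2893.0 × 2.1028 ≈ 6083 m/s.

Δv ≈ 6.08 km/s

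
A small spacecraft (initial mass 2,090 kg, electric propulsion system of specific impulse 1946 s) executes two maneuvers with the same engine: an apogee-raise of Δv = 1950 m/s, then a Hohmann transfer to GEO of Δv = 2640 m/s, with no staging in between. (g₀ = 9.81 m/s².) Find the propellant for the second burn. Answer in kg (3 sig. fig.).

propellant for the second burn ≈ 244 kg

v_e = Isp · g₀ = 1946 × 9.81 = 19090.3 m/s.
After the first burn: m = 2090 × exp(−1950/19090.3) = 2090 × 0.90290 = 1,887.06 kg.
After the second burn: m = 1,887.06 × exp(−2640/19090.3) = 1,887.06 × 0.87085 = 1,643.35 kg.
Second-burn propellant = 1,887.06 − 1,643.35 = 243.71 kg.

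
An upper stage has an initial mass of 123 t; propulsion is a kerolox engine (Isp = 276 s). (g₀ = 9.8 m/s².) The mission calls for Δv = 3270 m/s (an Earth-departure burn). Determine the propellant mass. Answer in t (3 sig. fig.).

v_e = Isp · g₀ = 276 × 9.8 = 2704.8 m/s.
By the Tsiolkovsky rocket equation, m₀/m_f = exp(Δv / v_e) = exp(3270 / 2704.8) = exp(1.2090) = 3.3500.
m_f = 123 / 3.3500 = 36.7164 t, so propellant = m₀ − m_f = 123 − 36.7164 = 86.2836 t.

propellant mass ≈ 86.3 t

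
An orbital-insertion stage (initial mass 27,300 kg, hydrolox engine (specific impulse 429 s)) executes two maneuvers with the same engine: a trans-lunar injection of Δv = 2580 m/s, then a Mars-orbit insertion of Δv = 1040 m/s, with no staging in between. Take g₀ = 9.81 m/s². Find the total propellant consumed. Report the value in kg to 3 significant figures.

v_e = Isp · g₀ = 429 × 9.81 = 4208.5 m/s.
After the first burn: m = 27300 × exp(−2580/4208.5) = 27300 × 0.54170 = 14,788.4 kg.
After the second burn: m = 14,788.4 × exp(−1040/4208.5) = 14,788.4 × 0.78105 = 11,550.5 kg.
Total propellant = m₀ − m_final = 27300 − 11,550.5 = 15,749.5 kg.

total propellant consumed ≈ 15700 kg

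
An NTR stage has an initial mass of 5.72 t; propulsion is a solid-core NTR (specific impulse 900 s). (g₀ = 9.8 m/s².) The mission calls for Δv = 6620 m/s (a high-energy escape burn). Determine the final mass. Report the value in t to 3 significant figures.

v_e = Isp · g₀ = 900 × 9.8 = 8820.0 m/s.
m₀/m_f = exp(Δv / v_e) = exp(6620 / 8820.0) = exp(0.7506) = 2.1182.
m_f = m₀ / 2.1182 = 5.72 / 2.1182 = 2.70041 t.

final mass ≈ 2.70 t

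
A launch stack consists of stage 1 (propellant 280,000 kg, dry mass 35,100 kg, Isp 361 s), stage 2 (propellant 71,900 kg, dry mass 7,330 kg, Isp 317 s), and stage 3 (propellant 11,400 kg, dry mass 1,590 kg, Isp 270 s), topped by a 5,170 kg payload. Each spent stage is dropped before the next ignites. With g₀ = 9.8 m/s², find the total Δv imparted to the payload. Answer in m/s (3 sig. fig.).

Ignition mass of stage 1 = 280,000+35,100 + 71,900+7,330 + 11,400+1,590 + 5,170 = 412,490 kg.
Stage 1: m₀ = 412,490 kg, m_f = 412,490 − 280,000 = 132,490 kg; Δv = 361×9.8×ln(3.113) = 3537.8×1.1357 ≈ 4018 m/s.
Stage 2: m₀ = 97,390 kg, m_f = 97,390 − 71,900 = 25,490 kg; Δv = 317×9.8×ln(3.821) = 3106.6×1.3404 ≈ 4164 m/s.
Stage 3: m₀ = 18,160 kg, m_f = 18,160 − 11,400 = 6,760 kg; Δv = 270×9.8×ln(2.686) = 2646.0×0.9882 ≈ 2615 m/s.
Total Δv = 4018 + 4164 + 2615 = 10797 m/s.

Δv ≈ 10800 m/s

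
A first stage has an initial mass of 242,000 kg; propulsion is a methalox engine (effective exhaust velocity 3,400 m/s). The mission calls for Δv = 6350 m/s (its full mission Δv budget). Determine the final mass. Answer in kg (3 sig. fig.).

From the ideal rocket equation, m₀/m_f = exp(Δv / v_e) = exp(6350 / 3400.0) = exp(1.8676) = 6.4730.
m_f = m₀ / 6.4730 = 242,000 / 6.4730 = 37,386.1 kg.

final mass ≈ 37400 kg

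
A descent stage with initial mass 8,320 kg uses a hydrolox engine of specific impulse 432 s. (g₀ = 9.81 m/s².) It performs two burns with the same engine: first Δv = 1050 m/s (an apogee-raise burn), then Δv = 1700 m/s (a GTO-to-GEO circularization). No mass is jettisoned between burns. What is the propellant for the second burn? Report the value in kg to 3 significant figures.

propellant for the second burn ≈ 2150 kg

v_e = Isp · g₀ = 432 × 9.81 = 4237.9 m/s.
After the first burn: m = 8320 × exp(−1050/4237.9) = 8320 × 0.78054 = 6,494.09 kg.
After the second burn: m = 6,494.09 × exp(−1700/4237.9) = 6,494.09 × 0.66956 = 4,348.18 kg.
Second-burn propellant = 6,494.09 − 4,348.18 = 2,145.91 kg.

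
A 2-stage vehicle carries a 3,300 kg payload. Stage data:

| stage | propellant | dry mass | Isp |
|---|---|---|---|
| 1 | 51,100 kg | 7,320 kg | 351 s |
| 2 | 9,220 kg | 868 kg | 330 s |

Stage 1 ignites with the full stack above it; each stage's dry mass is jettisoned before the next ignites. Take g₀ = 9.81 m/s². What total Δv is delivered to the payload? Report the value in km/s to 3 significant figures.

Δv ≈ 8.06 km/s

Ignition mass of stage 1 = 51,100+7,320 + 9,220+868 + 3,300 = 71,808 kg.
Stage 1: m₀ = 71,808 kg, m_f = 71,808 − 51,100 = 20,708 kg; Δv = 351×9.81×ln(3.468) = 3443.3×1.2435 ≈ 4282 m/s.
Stage 2: m₀ = 13,388 kg, m_f = 13,388 − 9,220 = 4,168 kg; Δv = 330×9.81×ln(3.212) = 3237.3×1.1669 ≈ 3778 m/s.
Total Δv = 4282 + 3778 = 8060 m/s.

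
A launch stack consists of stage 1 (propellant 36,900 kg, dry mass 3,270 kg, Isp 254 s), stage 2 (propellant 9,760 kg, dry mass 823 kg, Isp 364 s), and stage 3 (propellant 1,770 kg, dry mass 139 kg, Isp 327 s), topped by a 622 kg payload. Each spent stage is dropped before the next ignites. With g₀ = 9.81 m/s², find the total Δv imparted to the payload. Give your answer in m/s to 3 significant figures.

Δv ≈ 11700 m/s

Ignition mass of stage 1 = 36,900+3,270 + 9,760+823 + 1,770+139 + 622 = 53,284 kg.
Stage 1: m₀ = 53,284 kg, m_f = 53,284 − 36,900 = 16,384 kg; Δv = 254×9.81×ln(3.252) = 2491.7×1.1793 ≈ 2939 m/s.
Stage 2: m₀ = 13,114 kg, m_f = 13,114 − 9,760 = 3,354 kg; Δv = 364×9.81×ln(3.91) = 3570.8×1.3635 ≈ 4869 m/s.
Stage 3: m₀ = 2,531 kg, m_f = 2,531 − 1,770 = 761 kg; Δv = 327×9.81×ln(3.326) = 3207.9×1.2017 ≈ 3855 m/s.
Total Δv = 2939 + 4869 + 3855 = 11663 m/s.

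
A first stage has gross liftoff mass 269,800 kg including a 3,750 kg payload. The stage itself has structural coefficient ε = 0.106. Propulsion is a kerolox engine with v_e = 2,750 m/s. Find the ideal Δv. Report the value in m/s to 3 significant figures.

Stage wet mass = m₀ − payload = 269,800 − 3,750 = 266,050 kg.
Stage dry mass = ε × stage wet mass = 0.106 × 266,050 = 28,201.3 kg.
Burnout mass m_f = stage dry + payload = 28,201.3 + 3,750 = 31,951.3 kg.
Using Δv = v_e ln(m₀/m_f): Δv = v_e · ln(269,800/31,951.3) = 2750.0 × ln(8.444) = 2750.0 × 2.1335 ≈ 5867 m/s.

Δv ≈ 5870 m/s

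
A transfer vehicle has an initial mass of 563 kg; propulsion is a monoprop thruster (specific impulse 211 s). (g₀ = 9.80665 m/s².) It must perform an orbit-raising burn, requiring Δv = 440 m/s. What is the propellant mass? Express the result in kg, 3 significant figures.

v_e = Isp · g₀ = 211 × 9.80665 = 2069.2 m/s.
m₀/m_f = exp(Δv / v_e) = exp(440 / 2069.2) = exp(0.2126) = 1.2369.
m_f = 563 / 1.2369 = 455.17 kg, so propellant = m₀ − m_f = 563 − 455.17 = 107.83 kg.

propellant mass ≈ 108 kg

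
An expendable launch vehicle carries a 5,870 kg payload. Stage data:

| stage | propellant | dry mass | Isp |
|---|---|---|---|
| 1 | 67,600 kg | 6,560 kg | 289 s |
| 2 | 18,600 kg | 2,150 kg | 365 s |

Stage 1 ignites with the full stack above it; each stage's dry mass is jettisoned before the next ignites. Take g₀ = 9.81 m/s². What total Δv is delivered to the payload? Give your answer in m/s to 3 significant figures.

Ignition mass of stage 1 = 67,600+6,560 + 18,600+2,150 + 5,870 = 100,780 kg.
Stage 1: m₀ = 100,780 kg, m_f = 100,780 − 67,600 = 33,180 kg; Δv = 289×9.81×ln(3.037) = 2835.1×1.1110 ≈ 3150 m/s.
Stage 2: m₀ = 26,620 kg, m_f = 26,620 − 18,600 = 8,020 kg; Δv = 365×9.81×ln(3.319) = 3580.7×1.1997 ≈ 4296 m/s.
Total Δv = 3150 + 4296 = 7446 m/s.

Δv ≈ 7450 m/s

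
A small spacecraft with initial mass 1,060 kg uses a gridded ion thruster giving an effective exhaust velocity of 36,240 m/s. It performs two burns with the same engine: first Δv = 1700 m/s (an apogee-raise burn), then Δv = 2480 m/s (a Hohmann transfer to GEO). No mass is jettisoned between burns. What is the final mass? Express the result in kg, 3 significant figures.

final mass ≈ 945 kg

After the first burn: m = 1060 × exp(−1700/36240.0) = 1060 × 0.95417 = 1,011.42 kg.
After the second burn: m = 1,011.42 × exp(−2480/36240.0) = 1,011.42 × 0.93386 = 944.525 kg.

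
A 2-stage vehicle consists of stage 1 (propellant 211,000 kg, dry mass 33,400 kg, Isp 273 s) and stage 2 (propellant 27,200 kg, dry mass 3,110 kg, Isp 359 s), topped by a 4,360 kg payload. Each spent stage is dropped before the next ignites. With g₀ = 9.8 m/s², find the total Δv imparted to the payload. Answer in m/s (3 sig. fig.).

Δv ≈ 9180 m/s

Ignition mass of stage 1 = 211,000+33,400 + 27,200+3,110 + 4,360 = 279,070 kg.
Stage 1: m₀ = 279,070 kg, m_f = 279,070 − 211,000 = 68,070 kg; Δv = 273×9.8×ln(4.1) = 2675.4×1.4109 ≈ 3775 m/s.
Stage 2: m₀ = 34,670 kg, m_f = 34,670 − 27,200 = 7,470 kg; Δv = 359×9.8×ln(4.641) = 3518.2×1.5350 ≈ 5400 m/s.
Total Δv = 3775 + 5400 = 9175 m/s.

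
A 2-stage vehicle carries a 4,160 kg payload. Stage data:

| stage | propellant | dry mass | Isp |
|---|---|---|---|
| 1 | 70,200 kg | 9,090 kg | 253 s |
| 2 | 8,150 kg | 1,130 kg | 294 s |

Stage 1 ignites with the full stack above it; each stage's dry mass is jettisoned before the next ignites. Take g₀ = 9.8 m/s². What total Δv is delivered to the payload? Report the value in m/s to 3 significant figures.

Ignition mass of stage 1 = 70,200+9,090 + 8,150+1,130 + 4,160 = 92,730 kg.
Stage 1: m₀ = 92,730 kg, m_f = 92,730 − 70,200 = 22,530 kg; Δv = 253×9.8×ln(4.116) = 2479.4×1.4148 ≈ 3508 m/s.
Stage 2: m₀ = 13,440 kg, m_f = 13,440 − 8,150 = 5,290 kg; Δv = 294×9.8×ln(2.541) = 2881.2×0.9324 ≈ 2686 m/s.
Total Δv = 3508 + 2686 = 6194 m/s.

Δv ≈ 6190 m/s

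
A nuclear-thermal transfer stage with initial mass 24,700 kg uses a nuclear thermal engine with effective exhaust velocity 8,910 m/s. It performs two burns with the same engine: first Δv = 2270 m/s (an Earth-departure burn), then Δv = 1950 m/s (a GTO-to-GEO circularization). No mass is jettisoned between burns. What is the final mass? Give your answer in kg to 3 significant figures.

After the first burn: m = 24700 × exp(−2270/8910.0) = 24700 × 0.77509 = 19,144.7 kg.
After the second burn: m = 19,144.7 × exp(−1950/8910.0) = 19,144.7 × 0.80344 = 15,381.6 kg.

final mass ≈ 15400 kg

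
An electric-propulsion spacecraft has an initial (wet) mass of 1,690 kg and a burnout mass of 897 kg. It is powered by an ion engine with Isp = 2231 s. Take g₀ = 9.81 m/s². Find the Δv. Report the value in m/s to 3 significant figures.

v_e = Isp · g₀ = 2231 × 9.81 = 21886.1 m/s.
Using Δv = v_e ln(m₀/m_f): Δv = v_e · ln(m₀/m_f) = 21886.1 × ln(1.884) = 21886.1 × 0.6334 ≈ 13863.3 m/s.

Δv ≈ 13900 m/s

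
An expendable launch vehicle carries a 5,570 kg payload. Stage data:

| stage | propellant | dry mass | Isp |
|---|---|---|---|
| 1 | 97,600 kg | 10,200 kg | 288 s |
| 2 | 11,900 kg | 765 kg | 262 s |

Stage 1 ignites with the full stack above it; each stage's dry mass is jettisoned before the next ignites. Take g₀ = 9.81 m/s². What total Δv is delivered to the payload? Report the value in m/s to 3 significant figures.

Ignition mass of stage 1 = 97,600+10,200 + 11,900+765 + 5,570 = 126,035 kg.
Stage 1: m₀ = 126,035 kg, m_f = 126,035 − 97,600 = 28,435 kg; Δv = 288×9.81×ln(4.432) = 2825.3×1.4889 ≈ 4207 m/s.
Stage 2: m₀ = 18,235 kg, m_f = 18,235 − 11,900 = 6,335 kg; Δv = 262×9.81×ln(2.878) = 2570.2×1.0573 ≈ 2717 m/s.
Total Δv = 4207 + 2717 = 6924 m/s.

Δv ≈ 6920 m/s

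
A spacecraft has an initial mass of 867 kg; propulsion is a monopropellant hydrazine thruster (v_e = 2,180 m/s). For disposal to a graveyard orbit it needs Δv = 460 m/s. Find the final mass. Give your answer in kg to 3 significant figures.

m₀/m_f = exp(Δv / v_e) = exp(460 / 2180.0) = exp(0.2110) = 1.2349.
m_f = m₀ / 1.2349 = 867 / 1.2349 = 702.081 kg.

final mass ≈ 702 kg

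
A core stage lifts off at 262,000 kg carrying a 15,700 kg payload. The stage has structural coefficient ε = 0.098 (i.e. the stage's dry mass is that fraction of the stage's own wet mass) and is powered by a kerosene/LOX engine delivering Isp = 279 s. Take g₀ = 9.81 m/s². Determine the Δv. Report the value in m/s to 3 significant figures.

Δv ≈ 5160 m/s

Stage wet mass = m₀ − payload = 262,000 − 15,700 = 246,300 kg.
Stage dry mass = ε × stage wet mass = 0.098 × 246,300 = 24,137.4 kg.
Burnout mass m_f = stage dry + payload = 24,137.4 + 15,700 = 39,837.4 kg.
v_e = Isp · g₀ = 279 × 9.81 = 2737.0 m/s.
By the Tsiolkovsky rocket equation, Δv = v_e · ln(262,000/39,837.4) = 2737.0 × ln(6.577) = 2737.0 × 1.8835 ≈ 5155 m/s.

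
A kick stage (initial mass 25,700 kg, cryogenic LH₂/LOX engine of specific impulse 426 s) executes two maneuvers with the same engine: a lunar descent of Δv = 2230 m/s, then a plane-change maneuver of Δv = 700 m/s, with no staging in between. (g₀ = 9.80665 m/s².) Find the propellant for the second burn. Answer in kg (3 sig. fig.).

propellant for the second burn ≈ 2320 kg

v_e = Isp · g₀ = 426 × 9.80665 = 4177.6 m/s.
After the first burn: m = 25700 × exp(−2230/4177.6) = 25700 × 0.58638 = 15,070 kg.
After the second burn: m = 15,070 × exp(−700/4177.6) = 15,070 × 0.84573 = 12,745.2 kg.
Second-burn propellant = 15,070 − 12,745.2 = 2,324.8 kg.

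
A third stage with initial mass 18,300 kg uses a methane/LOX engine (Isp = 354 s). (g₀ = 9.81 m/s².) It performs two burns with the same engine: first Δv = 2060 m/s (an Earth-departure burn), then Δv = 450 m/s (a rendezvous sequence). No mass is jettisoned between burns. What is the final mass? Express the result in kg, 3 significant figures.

v_e = Isp · g₀ = 354 × 9.81 = 3472.7 m/s.
After the first burn: m = 18300 × exp(−2060/3472.7) = 18300 × 0.55256 = 10,111.8 kg.
After the second burn: m = 10,111.8 × exp(−450/3472.7) = 10,111.8 × 0.87846 = 8,882.81 kg.

final mass ≈ 8880 kg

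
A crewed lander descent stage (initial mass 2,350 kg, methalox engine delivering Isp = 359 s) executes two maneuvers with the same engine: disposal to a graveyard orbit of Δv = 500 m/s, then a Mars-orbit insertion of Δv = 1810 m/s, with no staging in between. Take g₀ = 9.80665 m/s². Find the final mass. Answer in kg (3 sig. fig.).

v_e = Isp · g₀ = 359 × 9.80665 = 3520.6 m/s.
After the first burn: m = 2350 × exp(−500/3520.6) = 2350 × 0.86760 = 2,038.86 kg.
After the second burn: m = 2,038.86 × exp(−1810/3520.6) = 2,038.86 × 0.59803 = 1,219.3 kg.

final mass ≈ 1220 kg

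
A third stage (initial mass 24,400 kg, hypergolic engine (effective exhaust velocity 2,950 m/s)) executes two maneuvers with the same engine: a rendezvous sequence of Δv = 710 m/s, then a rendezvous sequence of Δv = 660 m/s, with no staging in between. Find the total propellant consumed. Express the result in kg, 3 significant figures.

total propellant consumed ≈ 9060 kg

After the first burn: m = 24400 × exp(−710/2950.0) = 24400 × 0.78609 = 19,180.6 kg.
After the second burn: m = 19,180.6 × exp(−660/2950.0) = 19,180.6 × 0.79953 = 15,335.5 kg.
Total propellant = m₀ − m_final = 24400 − 15,335.5 = 9,064.5 kg.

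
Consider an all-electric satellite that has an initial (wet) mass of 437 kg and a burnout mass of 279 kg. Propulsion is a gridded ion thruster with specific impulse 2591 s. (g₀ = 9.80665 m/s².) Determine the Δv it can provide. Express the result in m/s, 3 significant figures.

v_e = Isp · g₀ = 2591 × 9.80665 = 25409.0 m/s.
Rocket equation: Δv = v_e · ln(m₀/m_f) = 25409.0 × ln(1.566) = 25409.0 × 0.4487 ≈ 11401.6 m/s.

Δv ≈ 11400 m/s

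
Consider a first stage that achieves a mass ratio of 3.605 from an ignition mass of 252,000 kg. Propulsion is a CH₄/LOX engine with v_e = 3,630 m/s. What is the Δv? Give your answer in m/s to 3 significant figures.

By the Tsiolkovsky rocket equation, Δv = v_e · ln(3.605) = 3630.0 × 1.2823 ≈ 4654.8 m/s.

Δv ≈ 4650 m/s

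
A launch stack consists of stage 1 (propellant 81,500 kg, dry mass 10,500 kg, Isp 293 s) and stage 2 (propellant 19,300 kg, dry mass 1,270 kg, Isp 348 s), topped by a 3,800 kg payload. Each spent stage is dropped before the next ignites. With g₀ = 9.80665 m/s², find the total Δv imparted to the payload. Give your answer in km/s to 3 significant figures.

Ignition mass of stage 1 = 81,500+10,500 + 19,300+1,270 + 3,800 = 116,370 kg.
Stage 1: m₀ = 116,370 kg, m_f = 116,370 − 81,500 = 34,870 kg; Δv = 293×9.80665×ln(3.337) = 2873.3×1.2051 ≈ 3463 m/s.
Stage 2: m₀ = 24,370 kg, m_f = 24,370 − 19,300 = 5,070 kg; Δv = 348×9.80665×ln(4.807) = 3412.7×1.5700 ≈ 5358 m/s.
Total Δv = 3463 + 5358 = 8821 m/s.

Δv ≈ 8.82 km/s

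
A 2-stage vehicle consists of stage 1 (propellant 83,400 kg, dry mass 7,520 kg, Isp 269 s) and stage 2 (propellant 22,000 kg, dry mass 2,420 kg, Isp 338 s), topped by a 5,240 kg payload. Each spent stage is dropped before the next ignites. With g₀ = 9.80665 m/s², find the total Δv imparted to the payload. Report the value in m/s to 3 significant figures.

Ignition mass of stage 1 = 83,400+7,520 + 22,000+2,420 + 5,240 = 120,580 kg.
Stage 1: m₀ = 120,580 kg, m_f = 120,580 − 83,400 = 37,180 kg; Δv = 269×9.80665×ln(3.243) = 2638.0×1.1765 ≈ 3104 m/s.
Stage 2: m₀ = 29,660 kg, m_f = 29,660 − 22,000 = 7,660 kg; Δv = 338×9.80665×ln(3.872) = 3314.6×1.3538 ≈ 4487 m/s.
Total Δv = 3104 + 4487 = 7591 m/s.

Δv ≈ 7590 m/s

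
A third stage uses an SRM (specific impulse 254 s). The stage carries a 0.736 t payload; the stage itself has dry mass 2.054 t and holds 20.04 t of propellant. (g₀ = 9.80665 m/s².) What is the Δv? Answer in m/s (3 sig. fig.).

Δv ≈ 5240 m/s

v_e = Isp · g₀ = 254 × 9.80665 = 2490.9 m/s.
m₀ = payload + dry + propellant = 0.736 + 2.054 + 20.04 = 22.83 t.
m_f = payload + dry = 0.736 + 2.054 = 2.79 t.
From the ideal rocket equation, Δv = v_e · ln(m₀/m_f) = 2490.9 × ln(8.183) = 2490.9 × 2.1020 ≈ 5235.9 m/s.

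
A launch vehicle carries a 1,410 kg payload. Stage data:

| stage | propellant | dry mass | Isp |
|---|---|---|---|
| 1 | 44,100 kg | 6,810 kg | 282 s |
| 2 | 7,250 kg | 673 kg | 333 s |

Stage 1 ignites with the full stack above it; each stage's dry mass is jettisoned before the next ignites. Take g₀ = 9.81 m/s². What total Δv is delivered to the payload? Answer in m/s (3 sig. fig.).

Ignition mass of stage 1 = 44,100+6,810 + 7,250+673 + 1,410 = 60,243 kg.
Stage 1: m₀ = 60,243 kg, m_f = 60,243 − 44,100 = 16,143 kg; Δv = 282×9.81×ln(3.732) = 2766.4×1.3169 ≈ 3643 m/s.
Stage 2: m₀ = 9,333 kg, m_f = 9,333 − 7,250 = 2,083 kg; Δv = 333×9.81×ln(4.481) = 3266.7×1.4997 ≈ 4899 m/s.
Total Δv = 3643 + 4899 = 8542 m/s.

Δv ≈ 8540 m/s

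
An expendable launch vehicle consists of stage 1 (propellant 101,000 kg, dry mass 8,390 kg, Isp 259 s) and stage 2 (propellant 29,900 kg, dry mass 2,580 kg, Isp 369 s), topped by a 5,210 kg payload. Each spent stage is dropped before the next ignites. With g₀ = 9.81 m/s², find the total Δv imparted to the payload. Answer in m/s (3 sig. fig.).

Ignition mass of stage 1 = 101,000+8,390 + 29,900+2,580 + 5,210 = 147,080 kg.
Stage 1: m₀ = 147,080 kg, m_f = 147,080 − 101,000 = 46,080 kg; Δv = 259×9.81×ln(3.192) = 2540.8×1.1606 ≈ 2949 m/s.
Stage 2: m₀ = 37,690 kg, m_f = 37,690 − 29,900 = 7,790 kg; Δv = 369×9.81×ln(4.838) = 3619.9×1.5766 ≈ 5707 m/s.
Total Δv = 2949 + 5707 = 8656 m/s.

Δv ≈ 8660 m/s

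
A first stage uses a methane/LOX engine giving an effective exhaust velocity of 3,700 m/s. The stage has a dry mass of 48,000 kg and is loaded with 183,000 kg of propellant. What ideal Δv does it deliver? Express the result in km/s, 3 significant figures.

m₀ = m_dry + m_prop = 48,000 + 183,000 = 231,000 kg.
Δv = v_e · ln(m₀/m_f) = 3700.0 × ln(4.812) = 3700.0 × 1.5712 ≈ 5813.5 m/s.

Δv ≈ 5.81 km/s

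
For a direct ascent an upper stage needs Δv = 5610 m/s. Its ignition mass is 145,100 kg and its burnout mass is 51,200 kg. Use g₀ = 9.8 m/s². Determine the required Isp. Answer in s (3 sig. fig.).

ln(m₀/m_f) = ln(145100/51200) = ln(2.834) = 1.0417.
From the ideal rocket equation, v_e = Δv / ln(m₀/m_f) = 5610 / 1.0417 = 5385.5 m/s.
Isp = v_e / g₀ = 5385.5 / 9.8 = 549.5 s.

Isp ≈ 550 s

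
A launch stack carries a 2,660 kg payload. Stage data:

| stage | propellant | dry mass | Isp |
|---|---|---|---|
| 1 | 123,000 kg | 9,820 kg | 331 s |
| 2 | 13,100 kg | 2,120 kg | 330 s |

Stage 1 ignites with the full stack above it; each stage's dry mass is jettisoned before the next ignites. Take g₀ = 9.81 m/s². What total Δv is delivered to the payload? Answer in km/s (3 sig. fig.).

Δv ≈ 9.77 km/s

Ignition mass of stage 1 = 123,000+9,820 + 13,100+2,120 + 2,660 = 150,700 kg.
Stage 1: m₀ = 150,700 kg, m_f = 150,700 − 123,000 = 27,700 kg; Δv = 331×9.81×ln(5.44) = 3247.1×1.6939 ≈ 5500 m/s.
Stage 2: m₀ = 17,880 kg, m_f = 17,880 − 13,100 = 4,780 kg; Δv = 330×9.81×ln(3.741) = 3237.3×1.3192 ≈ 4271 m/s.
Total Δv = 5500 + 4271 = 9771 m/s.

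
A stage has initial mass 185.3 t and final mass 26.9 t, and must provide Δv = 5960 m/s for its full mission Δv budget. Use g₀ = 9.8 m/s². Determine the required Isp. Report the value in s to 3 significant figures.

Isp ≈ 315 s

ln(m₀/m_f) = ln(185300/26900) = ln(6.888) = 1.9298.
Using Δv = v_e ln(m₀/m_f): v_e = Δv / ln(m₀/m_f) = 5960 / 1.9298 = 3088.3 m/s.
Isp = v_e / g₀ = 3088.3 / 9.8 = 315.1 s.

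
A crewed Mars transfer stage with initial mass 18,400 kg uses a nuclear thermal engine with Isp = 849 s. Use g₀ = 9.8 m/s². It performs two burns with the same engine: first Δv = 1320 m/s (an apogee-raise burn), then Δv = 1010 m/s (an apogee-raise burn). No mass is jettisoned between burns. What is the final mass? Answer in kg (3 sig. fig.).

final mass ≈ 13900 kg

v_e = Isp · g₀ = 849 × 9.8 = 8320.2 m/s.
After the first burn: m = 18400 × exp(−1320/8320.2) = 18400 × 0.85329 = 15,700.5 kg.
After the second burn: m = 15,700.5 × exp(−1010/8320.2) = 15,700.5 × 0.88569 = 13,905.8 kg.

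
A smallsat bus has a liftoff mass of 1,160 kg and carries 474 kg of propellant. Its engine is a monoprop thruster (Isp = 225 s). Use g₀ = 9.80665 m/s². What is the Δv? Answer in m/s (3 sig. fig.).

Δv ≈ 1160 m/s

v_e = Isp · g₀ = 225 × 9.80665 = 2206.5 m/s.
m_f = m₀ − m_prop = 1,160 − 474 = 686 kg.
From the ideal rocket equation, Δv = v_e · ln(m₀/m_f) = 2206.5 × ln(1.691) = 2206.5 × 0.5253 ≈ 1159.1 m/s.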